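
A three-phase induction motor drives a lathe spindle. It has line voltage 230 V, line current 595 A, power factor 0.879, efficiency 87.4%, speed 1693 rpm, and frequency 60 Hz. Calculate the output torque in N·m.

1030 N·m

P_in = √3·V·I·cosφ = 1.732 × 230 × 595 × 0.879 = 208344 W
P_out = η·P_in = 0.874 × 208344 = 182093 W
n = 1693 rpm
ω = 2π×1693/60 = 177.3 rad/s
τ = P_out/ω = 182093/177.3 = 1030 N·m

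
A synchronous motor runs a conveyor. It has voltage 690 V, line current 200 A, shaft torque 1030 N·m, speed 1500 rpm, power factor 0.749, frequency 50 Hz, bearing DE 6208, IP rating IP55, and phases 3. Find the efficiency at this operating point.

90.4 %

ω = 2π × 1500/60 = 157.1 rad/s; P_out = τω = 1030 × 157.1 = 161813 W
P_in = √3·V_L·I_L·cosφ = 1.732 × 690 × 200 × 0.749 = 179023 W
η = P_out / P_in = 161813 / 179023 = 0.904 = 90.4%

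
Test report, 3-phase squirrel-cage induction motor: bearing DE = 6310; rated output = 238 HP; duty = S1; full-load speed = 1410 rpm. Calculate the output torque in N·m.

P_out = 238 × 746 = 177548 W
ω = 2π × 1410/60 = 147.7 rad/s
τ = P_out/ω = 177548/147.7 = 1200 N·m

1200 N·m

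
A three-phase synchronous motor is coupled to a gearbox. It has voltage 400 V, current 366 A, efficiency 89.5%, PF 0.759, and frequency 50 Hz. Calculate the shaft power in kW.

172 kW

P_in = √3·V·I·cosφ = 1.732 × 400 × 366 × 0.759 = 192456 W
P_out = η·P_in = 0.895 × 192456 = 172248 W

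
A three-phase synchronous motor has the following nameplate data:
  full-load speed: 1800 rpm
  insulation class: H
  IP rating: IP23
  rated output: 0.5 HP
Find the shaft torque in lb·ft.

P_out = 0.5 × 746 = 373 W
ω = 2π × 1800/60 = 188.5 rad/s
τ = P_out/ω = 373/188.5 = 1.979 N·m
In lb·ft: 1.979/1.356 = 1.46 lb·ft

1.46 lb·ft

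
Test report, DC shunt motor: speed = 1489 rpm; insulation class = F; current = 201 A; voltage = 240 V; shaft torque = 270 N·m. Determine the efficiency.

87.3 %

ω = 2π × 1489/60 = 155.9 rad/s; P_out = τω = 270 × 155.9 = 42093 W
P_in = V·I = 240 × 201 = 48240 W
η = P_out / P_in = 42093 / 48240 = 0.873 = 87.3%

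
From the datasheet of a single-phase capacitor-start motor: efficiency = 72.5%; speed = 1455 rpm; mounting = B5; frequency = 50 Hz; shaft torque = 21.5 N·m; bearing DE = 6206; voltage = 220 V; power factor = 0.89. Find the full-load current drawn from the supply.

ω = 2π×1455/60 = 152.4 rad/s; P_out = τω = 21.5 × 152.4 = 3277 W
P_in = P_out / η = 3277 / 0.725 = 4520 W
I = P_in / (V·cosφ) = 4520 / (220 × 0.89) = 23.1 A

23.1 A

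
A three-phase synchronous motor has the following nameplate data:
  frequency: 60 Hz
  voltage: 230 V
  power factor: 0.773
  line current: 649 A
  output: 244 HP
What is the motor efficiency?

91.1 %

P_out = 244 × 746 = 182024 W
P_in = √3·V_L·I_L·cosφ = 1.732 × 230 × 649 × 0.773 = 199848 W
η = P_out / P_in = 182024 / 199848 = 0.911 = 91.1%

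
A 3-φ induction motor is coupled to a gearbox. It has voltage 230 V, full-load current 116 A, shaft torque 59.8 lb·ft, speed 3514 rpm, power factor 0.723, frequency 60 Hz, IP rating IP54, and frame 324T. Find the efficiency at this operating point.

τ = 59.8 lb·ft × 1.356 = 81.09 N·m
ω = 2π × 3514/60 = 368 rad/s; P_out = τω = 81.09 × 368 = 29841 W
P_in = √3·V_L·I_L·cosφ = 1.732 × 230 × 116 × 0.723 = 33410 W
η = P_out / P_in = 29841 / 33410 = 0.893 = 89.3%

89.3 %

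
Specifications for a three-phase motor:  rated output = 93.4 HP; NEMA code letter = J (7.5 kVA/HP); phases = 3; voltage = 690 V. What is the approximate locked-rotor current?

S_LR = 7.5 × 93.4 = 700.5 kVA
I_LR = S_LR/(√3·V_L) = 700500/(1.732×690) = 586 A

586 A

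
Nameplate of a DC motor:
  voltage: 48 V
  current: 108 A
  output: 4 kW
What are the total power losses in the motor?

P_in = V·I = 48×108 = 5184 W
P_out = 4000 W
Losses = P_in − P_out = 5184 − 4000 = 1184 W

1.18 kW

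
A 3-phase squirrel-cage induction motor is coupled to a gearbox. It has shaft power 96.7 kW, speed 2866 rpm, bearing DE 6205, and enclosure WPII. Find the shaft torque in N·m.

322 N·m

ω = 2π × 2866/60 = 300.1 rad/s
τ = P/ω = 96700/300.1 = 322 N·m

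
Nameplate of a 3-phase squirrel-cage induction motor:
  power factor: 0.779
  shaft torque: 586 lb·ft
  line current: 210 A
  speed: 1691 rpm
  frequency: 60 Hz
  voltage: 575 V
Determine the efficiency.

86.4 %

τ = 586 lb·ft × 1.356 = 794.6 N·m
ω = 2π × 1691/60 = 177.1 rad/s; P_out = τω = 794.6 × 177.1 = 140724 W
P_in = √3·V_L·I_L·cosφ = 1.732 × 575 × 210 × 0.779 = 162919 W
η = P_out / P_in = 140724 / 162919 = 0.864 = 86.4%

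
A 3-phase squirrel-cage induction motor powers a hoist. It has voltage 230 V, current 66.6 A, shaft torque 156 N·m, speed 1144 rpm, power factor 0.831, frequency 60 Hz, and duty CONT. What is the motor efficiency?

ω = 2π × 1144/60 = 119.8 rad/s; P_out = τω = 156 × 119.8 = 18689 W
P_in = √3·V_L·I_L·cosφ = 1.732 × 230 × 66.6 × 0.831 = 22047 W
η = P_out / P_in = 18689 / 22047 = 0.848 = 84.8%

84.8 %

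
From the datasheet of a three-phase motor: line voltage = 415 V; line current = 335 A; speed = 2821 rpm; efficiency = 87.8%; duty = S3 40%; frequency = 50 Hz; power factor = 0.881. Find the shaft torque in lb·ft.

P_in = √3·V·I·cosφ = 1.732 × 415 × 335 × 0.881 = 212137 W
P_out = η·P_in = 0.878 × 212137 = 186256 W
n = 2821 rpm
ω = 2π×2821/60 = 295.4 rad/s
τ = P_out/ω = 186256/295.4 = 630.5 N·m
In lb·ft: 630.5/1.356 = 465 lb·ft

465 lb·ft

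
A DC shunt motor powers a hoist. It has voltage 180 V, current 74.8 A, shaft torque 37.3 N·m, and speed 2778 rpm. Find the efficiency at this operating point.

ω = 2π × 2778/60 = 290.9 rad/s; P_out = τω = 37.3 × 290.9 = 10851 W
P_in = V·I = 180 × 74.8 = 13464 W
η = P_out / P_in = 10851 / 13464 = 0.806 = 80.6%

80.6 %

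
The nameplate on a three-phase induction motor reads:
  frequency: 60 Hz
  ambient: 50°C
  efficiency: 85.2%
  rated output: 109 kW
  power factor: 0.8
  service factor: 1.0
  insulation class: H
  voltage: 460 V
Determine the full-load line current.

201 A

P_out = 109 kW = 109000 W
P_in = P_out / η = 109000 / 0.852 = 127934 W
I_L = P_in / (√3·V_L·cosφ) = 127934 / (1.732 × 460 × 0.8) = 201 A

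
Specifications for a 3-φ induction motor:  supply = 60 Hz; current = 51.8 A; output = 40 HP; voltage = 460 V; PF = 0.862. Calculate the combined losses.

P_in = √3·V·I·cosφ = 1.732×460×51.8×0.862 = 35575 W
P_out = 40×746 = 29840 W
Losses = P_in − P_out = 35575 − 29840 = 5735 W

5.74 kW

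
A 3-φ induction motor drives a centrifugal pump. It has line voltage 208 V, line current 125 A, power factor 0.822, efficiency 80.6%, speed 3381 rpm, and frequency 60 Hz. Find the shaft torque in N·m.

84.3 N·m

P_in = √3·V·I·cosφ = 1.732 × 208 × 125 × 0.822 = 37016 W
P_out = η·P_in = 0.806 × 37016 = 29835 W
n = 3381 rpm
ω = 2π×3381/60 = 354.1 rad/s
τ = P_out/ω = 29835/354.1 = 84.3 N·m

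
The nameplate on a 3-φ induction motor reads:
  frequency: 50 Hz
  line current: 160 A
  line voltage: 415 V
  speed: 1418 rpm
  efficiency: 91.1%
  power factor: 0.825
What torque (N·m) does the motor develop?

582 N·m

P_in = √3·V·I·cosφ = 1.732 × 415 × 160 × 0.825 = 94879 W
P_out = η·P_in = 0.911 × 94879 = 86435 W
n = 1418 rpm
ω = 2π×1418/60 = 148.5 rad/s
τ = P_out/ω = 86435/148.5 = 582 N·m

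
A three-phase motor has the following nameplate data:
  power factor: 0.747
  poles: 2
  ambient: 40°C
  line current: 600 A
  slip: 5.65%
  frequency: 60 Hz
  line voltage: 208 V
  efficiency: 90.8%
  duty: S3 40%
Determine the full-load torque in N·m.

412 N·m

P_in = √3·V·I·cosφ = 1.732 × 208 × 600 × 0.747 = 161467 W
P_out = η·P_in = 0.908 × 161467 = 146612 W
n_s = 120×60/2 = 3600 rpm; n = 3600×(1−0.0565) = 3397 rpm
ω = 2π×3397/60 = 355.7 rad/s
τ = P_out/ω = 146612/355.7 = 412 N·m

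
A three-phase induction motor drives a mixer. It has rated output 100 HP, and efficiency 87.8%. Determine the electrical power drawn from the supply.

85 kW

P_out = 100 × 746 = 74600 W
P_in = P_out/η = 74600/0.878 = 84966 W = 85 kW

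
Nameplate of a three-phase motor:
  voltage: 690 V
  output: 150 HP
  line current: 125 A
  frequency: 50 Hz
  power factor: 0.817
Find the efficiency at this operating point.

P_out = 150 × 746 = 111900 W
P_in = √3·V_L·I_L·cosφ = 1.732 × 690 × 125 × 0.817 = 122048 W
η = P_out / P_in = 111900 / 122048 = 0.917 = 91.7%

91.7 %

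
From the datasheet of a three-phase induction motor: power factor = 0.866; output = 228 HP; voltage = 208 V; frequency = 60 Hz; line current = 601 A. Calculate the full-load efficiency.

P_out = 228 × 746 = 170088 W
P_in = √3·V_L·I_L·cosφ = 1.732 × 208 × 601 × 0.866 = 187501 W
η = P_out / P_in = 170088 / 187501 = 0.907 = 90.7%

90.7 %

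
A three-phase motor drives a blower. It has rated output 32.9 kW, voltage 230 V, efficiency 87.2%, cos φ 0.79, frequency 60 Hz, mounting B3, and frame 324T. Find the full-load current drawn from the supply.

P_out = 32.9 kW = 32900 W
P_in = P_out / η = 32900 / 0.872 = 37729 W
I_L = P_in / (√3·V_L·cosφ) = 37729 / (1.732 × 230 × 0.79) = 120 A

120 A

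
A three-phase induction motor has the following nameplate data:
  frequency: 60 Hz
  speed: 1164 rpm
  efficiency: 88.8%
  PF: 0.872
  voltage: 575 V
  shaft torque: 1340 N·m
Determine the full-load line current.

212 A

ω = 2π×1164/60 = 121.9 rad/s; P_out = τω = 1340 × 121.9 = 163346 W
P_in = P_out / η = 163346 / 0.888 = 183948 W
I_L = P_in / (√3·V_L·cosφ) = 183948 / (1.732 × 575 × 0.872) = 212 A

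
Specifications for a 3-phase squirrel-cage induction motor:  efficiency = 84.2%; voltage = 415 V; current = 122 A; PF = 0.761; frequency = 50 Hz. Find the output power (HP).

75.3 HP

P_in = √3·V·I·cosφ = 1.732 × 415 × 122 × 0.761 = 66733 W
P_out = η·P_in = 0.842 × 66733 = 56189 W
= 56189/746 = 75.3 HP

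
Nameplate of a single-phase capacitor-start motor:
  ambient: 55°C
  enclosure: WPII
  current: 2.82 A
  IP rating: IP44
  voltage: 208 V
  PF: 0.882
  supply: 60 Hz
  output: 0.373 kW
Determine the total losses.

144 W

P_in = V·I·cosφ = 208×2.82×0.882 = 517 W
P_out = 373 W
Losses = P_in − P_out = 517 − 373 = 144 W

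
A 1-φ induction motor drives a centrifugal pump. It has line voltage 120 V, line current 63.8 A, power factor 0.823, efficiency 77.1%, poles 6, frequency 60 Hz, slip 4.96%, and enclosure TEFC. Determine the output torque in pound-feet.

30 lb·ft

P_in = V·I·cosφ = 120 × 63.8 × 0.823 = 6301 W
P_out = η·P_in = 0.771 × 6301 = 4858 W
n_s = 120×60/6 = 1200 rpm; n = 1200×(1−0.0496) = 1140 rpm
ω = 2π×1140/60 = 119.4 rad/s
τ = P_out/ω = 4858/119.4 = 40.69 N·m
In lb·ft: 40.69/1.356 = 30 lb·ft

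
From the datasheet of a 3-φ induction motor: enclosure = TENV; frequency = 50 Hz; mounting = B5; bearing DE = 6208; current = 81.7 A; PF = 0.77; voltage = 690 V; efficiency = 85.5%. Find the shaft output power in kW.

64.3 kW

P_in = √3·V·I·cosφ = 1.732 × 690 × 81.7 × 0.77 = 75181 W
P_out = η·P_in = 0.855 × 75181 = 64280 W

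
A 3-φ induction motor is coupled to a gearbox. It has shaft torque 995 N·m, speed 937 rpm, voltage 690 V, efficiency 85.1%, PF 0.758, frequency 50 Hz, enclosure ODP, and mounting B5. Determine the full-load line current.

ω = 2π×937/60 = 98.12 rad/s; P_out = τω = 995 × 98.12 = 97629 W
P_in = P_out / η = 97629 / 0.851 = 114723 W
I_L = P_in / (√3·V_L·cosφ) = 114723 / (1.732 × 690 × 0.758) = 127 A

127 A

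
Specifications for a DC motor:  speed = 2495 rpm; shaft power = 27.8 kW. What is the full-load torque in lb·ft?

78.5 lb·ft

ω = 2π × 2495/60 = 261.3 rad/s
τ = P/ω = 27800/261.3 = 106.4 N·m
In lb·ft: 106.4/1.356 = 78.5 lb·ft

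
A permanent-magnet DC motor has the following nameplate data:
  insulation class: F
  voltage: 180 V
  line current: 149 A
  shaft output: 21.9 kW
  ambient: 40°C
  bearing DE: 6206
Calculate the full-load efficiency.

P_out = 21.9 kW = 21900 W
P_in = V·I = 180 × 149 = 26820 W
η = P_out / P_in = 21900 / 26820 = 0.817 = 81.7%

81.7 %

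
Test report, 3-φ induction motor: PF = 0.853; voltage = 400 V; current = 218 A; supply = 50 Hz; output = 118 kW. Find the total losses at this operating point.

P_in = √3·V·I·cosφ = 1.732×400×218×0.853 = 128829 W
P_out = 118000 W
Losses = P_in − P_out = 128829 − 118000 = 10829 W

10.8 kW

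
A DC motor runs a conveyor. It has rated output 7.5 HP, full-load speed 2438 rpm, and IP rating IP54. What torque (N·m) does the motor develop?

P_out = 7.5 × 746 = 5595 W
ω = 2π × 2438/60 = 255.3 rad/s
τ = P_out/ω = 5595/255.3 = 21.9 N·m

21.9 N·m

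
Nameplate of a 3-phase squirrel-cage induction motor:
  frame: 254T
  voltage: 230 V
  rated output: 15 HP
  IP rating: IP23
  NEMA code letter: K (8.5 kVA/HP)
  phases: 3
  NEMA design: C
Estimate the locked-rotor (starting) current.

320 A

S_LR = 8.5 × 15 = 127.5 kVA
I_LR = S_LR/(√3·V_L) = 127500/(1.732×230) = 320 A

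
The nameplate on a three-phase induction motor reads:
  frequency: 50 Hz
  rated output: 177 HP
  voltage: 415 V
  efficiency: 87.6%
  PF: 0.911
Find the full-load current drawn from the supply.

P_out = 177 × 746 = 132042 W
P_in = P_out / η = 132042 / 0.876 = 150733 W
I_L = P_in / (√3·V_L·cosφ) = 150733 / (1.732 × 415 × 0.911) = 230 A

230 A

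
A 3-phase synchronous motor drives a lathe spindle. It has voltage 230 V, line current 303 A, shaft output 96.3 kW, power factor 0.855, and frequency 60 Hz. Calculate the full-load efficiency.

93.3 %

P_out = 96.3 kW = 96300 W
P_in = √3·V_L·I_L·cosφ = 1.732 × 230 × 303 × 0.855 = 103201 W
η = P_out / P_in = 96300 / 103201 = 0.933 = 93.3%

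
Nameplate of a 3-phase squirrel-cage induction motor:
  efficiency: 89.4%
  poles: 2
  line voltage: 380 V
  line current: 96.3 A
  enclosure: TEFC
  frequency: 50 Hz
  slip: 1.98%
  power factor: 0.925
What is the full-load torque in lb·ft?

126 lb·ft

P_in = √3·V·I·cosφ = 1.732 × 380 × 96.3 × 0.925 = 58627 W
P_out = η·P_in = 0.894 × 58627 = 52413 W
n_s = 120×50/2 = 3000 rpm; n = 3000×(1−0.0198) = 2941 rpm
ω = 2π×2941/60 = 308 rad/s
τ = P_out/ω = 52413/308 = 170.2 N·m
In lb·ft: 170.2/1.356 = 126 lb·ft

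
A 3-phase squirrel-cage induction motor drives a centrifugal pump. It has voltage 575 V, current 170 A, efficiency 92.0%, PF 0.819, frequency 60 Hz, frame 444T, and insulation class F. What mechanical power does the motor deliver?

128 kW

P_in = √3·V·I·cosφ = 1.732 × 575 × 170 × 0.819 = 138659 W
P_out = η·P_in = 0.92 × 138659 = 127566 W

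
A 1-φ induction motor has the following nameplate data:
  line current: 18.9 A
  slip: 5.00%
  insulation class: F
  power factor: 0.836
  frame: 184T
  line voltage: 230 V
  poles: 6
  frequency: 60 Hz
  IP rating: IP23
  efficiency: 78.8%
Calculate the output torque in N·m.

24 N·m

P_in = V·I·cosφ = 230 × 18.9 × 0.836 = 3634 W
P_out = η·P_in = 0.788 × 3634 = 2864 W
n_s = 120×60/6 = 1200 rpm; n = 1200×(1−0.05) = 1140 rpm
ω = 2π×1140/60 = 119.4 rad/s
τ = P_out/ω = 2864/119.4 = 24 N·m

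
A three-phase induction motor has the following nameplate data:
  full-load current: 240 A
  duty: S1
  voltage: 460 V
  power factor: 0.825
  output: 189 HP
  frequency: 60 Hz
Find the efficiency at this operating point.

P_out = 189 × 746 = 140994 W
P_in = √3·V_L·I_L·cosφ = 1.732 × 460 × 240 × 0.825 = 157751 W
η = P_out / P_in = 140994 / 157751 = 0.894 = 89.4%

89.4 %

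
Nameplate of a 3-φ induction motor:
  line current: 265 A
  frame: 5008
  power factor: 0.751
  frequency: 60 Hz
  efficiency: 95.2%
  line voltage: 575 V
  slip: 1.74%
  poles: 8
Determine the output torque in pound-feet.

P_in = √3·V·I·cosφ = 1.732 × 575 × 265 × 0.751 = 198199 W
P_out = η·P_in = 0.952 × 198199 = 188685 W
n_s = 120×60/8 = 900 rpm; n = 900×(1−0.0174) = 884 rpm
ω = 2π×884/60 = 92.57 rad/s
τ = P_out/ω = 188685/92.57 = 2038 N·m
In lb·ft: 2038/1.356 = 1500 lb·ft

1500 lb·ft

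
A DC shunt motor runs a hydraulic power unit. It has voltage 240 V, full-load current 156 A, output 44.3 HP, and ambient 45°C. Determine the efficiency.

88.3 %

P_out = 44.3 × 746 = 33048 W
P_in = V·I = 240 × 156 = 37440 W
η = P_out / P_in = 33048 / 37440 = 0.883 = 88.3%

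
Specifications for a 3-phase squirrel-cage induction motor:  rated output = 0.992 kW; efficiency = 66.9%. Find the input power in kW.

1.48 kW

P_out = 992 W
P_in = P_out/η = 992/0.669 = 1483 W = 1.48 kW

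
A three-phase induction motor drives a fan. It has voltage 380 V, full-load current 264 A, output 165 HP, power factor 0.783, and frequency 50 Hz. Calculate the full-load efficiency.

P_out = 165 × 746 = 123090 W
P_in = √3·V_L·I_L·cosφ = 1.732 × 380 × 264 × 0.783 = 136050 W
η = P_out / P_in = 123090 / 136050 = 0.905 = 90.5%

90.5 %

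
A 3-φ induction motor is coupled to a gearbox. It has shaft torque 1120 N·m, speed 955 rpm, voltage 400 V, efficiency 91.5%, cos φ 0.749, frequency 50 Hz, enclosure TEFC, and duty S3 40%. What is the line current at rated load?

ω = 2π×955/60 = 100 rad/s; P_out = τω = 1120 × 100 = 112000 W
P_in = P_out / η = 112000 / 0.915 = 122404 W
I_L = P_in / (√3·V_L·cosφ) = 122404 / (1.732 × 400 × 0.749) = 236 A

236 A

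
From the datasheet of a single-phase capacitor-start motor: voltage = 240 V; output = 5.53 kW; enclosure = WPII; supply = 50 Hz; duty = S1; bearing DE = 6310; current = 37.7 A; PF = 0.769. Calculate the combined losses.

1430 W

P_in = V·I·cosφ = 240×37.7×0.769 = 6958 W
P_out = 5530 W
Losses = P_in − P_out = 6958 − 5530 = 1428 W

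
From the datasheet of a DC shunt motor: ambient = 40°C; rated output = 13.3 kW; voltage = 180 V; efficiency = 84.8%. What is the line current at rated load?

87.1 A

P_out = 13.3 kW = 13300 W
P_in = P_out / η = 13300 / 0.848 = 15684 W
I = P_in / V = 15684 / 180 = 87.1 A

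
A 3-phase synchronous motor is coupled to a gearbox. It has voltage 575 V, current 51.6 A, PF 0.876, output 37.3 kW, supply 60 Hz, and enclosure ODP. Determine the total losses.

P_in = √3·V·I·cosφ = 1.732×575×51.6×0.876 = 45016 W
P_out = 37300 W
Losses = P_in − P_out = 45016 − 37300 = 7716 W

7.72 kW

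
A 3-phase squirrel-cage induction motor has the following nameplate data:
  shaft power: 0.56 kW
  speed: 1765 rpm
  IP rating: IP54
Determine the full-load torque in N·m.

ω = 2π × 1765/60 = 184.8 rad/s
τ = P/ω = 560/184.8 = 3.03 N·m

3.03 N·m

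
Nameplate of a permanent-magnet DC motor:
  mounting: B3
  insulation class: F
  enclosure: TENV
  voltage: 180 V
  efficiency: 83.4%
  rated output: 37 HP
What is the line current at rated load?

P_out = 37 × 746 = 27602 W
P_in = P_out / η = 27602 / 0.834 = 33096 W
I = P_in / V = 33096 / 180 = 184 A

184 A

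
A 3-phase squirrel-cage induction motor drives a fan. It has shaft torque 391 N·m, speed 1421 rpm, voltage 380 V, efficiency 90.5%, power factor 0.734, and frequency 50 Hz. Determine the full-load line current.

ω = 2π×1421/60 = 148.8 rad/s; P_out = τω = 391 × 148.8 = 58181 W
P_in = P_out / η = 58181 / 0.905 = 64288 W
I_L = P_in / (√3·V_L·cosφ) = 64288 / (1.732 × 380 × 0.734) = 133 A

133 A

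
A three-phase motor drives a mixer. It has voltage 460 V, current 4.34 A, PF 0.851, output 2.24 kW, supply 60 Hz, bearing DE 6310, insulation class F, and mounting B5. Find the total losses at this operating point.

703 W

P_in = √3·V·I·cosφ = 1.732×460×4.34×0.851 = 2943 W
P_out = 2240 W
Losses = P_in − P_out = 2943 − 2240 = 703 W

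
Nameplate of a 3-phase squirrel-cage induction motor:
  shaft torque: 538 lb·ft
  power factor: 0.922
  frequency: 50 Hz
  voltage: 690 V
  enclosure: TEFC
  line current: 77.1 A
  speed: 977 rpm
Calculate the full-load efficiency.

τ = 538 lb·ft × 1.356 = 729.5 N·m
ω = 2π × 977/60 = 102.3 rad/s; P_out = τω = 729.5 × 102.3 = 74628 W
P_in = √3·V_L·I_L·cosφ = 1.732 × 690 × 77.1 × 0.922 = 84954 W
η = P_out / P_in = 74628 / 84954 = 0.878 = 87.8%

87.8 %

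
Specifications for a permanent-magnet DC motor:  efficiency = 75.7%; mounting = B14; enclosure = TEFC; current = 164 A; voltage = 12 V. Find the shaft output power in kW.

P_in = V·I = 12 × 164 = 1968 W
P_out = η·P_in = 0.757 × 1968 = 1490 W

1.49 kW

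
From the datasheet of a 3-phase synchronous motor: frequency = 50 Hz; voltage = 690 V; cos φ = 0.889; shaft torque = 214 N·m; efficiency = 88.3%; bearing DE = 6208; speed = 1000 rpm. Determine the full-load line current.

23.9 A

ω = 2π×1000/60 = 104.7 rad/s; P_out = τω = 214 × 104.7 = 22406 W
P_in = P_out / η = 22406 / 0.883 = 25375 W
I_L = P_in / (√3·V_L·cosφ) = 25375 / (1.732 × 690 × 0.889) = 23.9 A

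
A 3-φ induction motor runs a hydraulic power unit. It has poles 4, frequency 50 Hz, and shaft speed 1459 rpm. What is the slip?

n_s = 120f/p = 120×50/4 = 1500 rpm
s = (n_s − n)/n_s = (1500 − 1459)/1500 = 0.0273

2.73 %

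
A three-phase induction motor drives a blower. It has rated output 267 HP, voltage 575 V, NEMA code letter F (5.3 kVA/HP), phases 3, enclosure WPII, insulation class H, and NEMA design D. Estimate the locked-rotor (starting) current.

S_LR = 5.3 × 267 = 1415.1 kVA
I_LR = S_LR/(√3·V_L) = 1415100/(1.732×575) = 1420 A

1420 A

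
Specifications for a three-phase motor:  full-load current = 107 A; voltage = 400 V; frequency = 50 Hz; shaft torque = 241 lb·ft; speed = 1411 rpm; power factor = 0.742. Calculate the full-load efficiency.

87.8 %

τ = 241 lb·ft × 1.356 = 326.8 N·m
ω = 2π × 1411/60 = 147.8 rad/s; P_out = τω = 326.8 × 147.8 = 48301 W
P_in = √3·V_L·I_L·cosφ = 1.732 × 400 × 107 × 0.742 = 55004 W
η = P_out / P_in = 48301 / 55004 = 0.878 = 87.8%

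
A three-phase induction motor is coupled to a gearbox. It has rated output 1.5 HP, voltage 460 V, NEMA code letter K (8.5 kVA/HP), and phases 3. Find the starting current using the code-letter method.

16 A

S_LR = 8.5 × 1.5 = 12.75 kVA
I_LR = S_LR/(√3·V_L) = 12750/(1.732×460) = 16 A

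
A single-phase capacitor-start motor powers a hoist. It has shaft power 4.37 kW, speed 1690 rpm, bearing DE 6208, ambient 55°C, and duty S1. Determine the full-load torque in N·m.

24.7 N·m

ω = 2π × 1690/60 = 177 rad/s
τ = P/ω = 4370/177 = 24.7 N·m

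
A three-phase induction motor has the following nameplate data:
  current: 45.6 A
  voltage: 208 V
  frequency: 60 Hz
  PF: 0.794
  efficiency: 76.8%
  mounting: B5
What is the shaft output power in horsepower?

13.4 HP

P_in = √3·V·I·cosφ = 1.732 × 208 × 45.6 × 0.794 = 13044 W
P_out = η·P_in = 0.768 × 13044 = 10018 W
= 10018/746 = 13.4 HP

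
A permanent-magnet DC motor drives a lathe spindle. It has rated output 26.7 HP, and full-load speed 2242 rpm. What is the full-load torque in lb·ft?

62.6 lb·ft

P_out = 26.7 × 746 = 19918 W
ω = 2π × 2242/60 = 234.8 rad/s
τ = P_out/ω = 19918/234.8 = 84.83 N·m
In lb·ft: 84.83/1.356 = 62.6 lb·ft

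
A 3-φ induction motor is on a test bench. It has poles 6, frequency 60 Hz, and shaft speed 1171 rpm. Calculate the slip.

2.4 %

n_s = 120f/p = 120×60/6 = 1200 rpm
s = (n_s − n)/n_s = (1200 − 1171)/1200 = 0.0242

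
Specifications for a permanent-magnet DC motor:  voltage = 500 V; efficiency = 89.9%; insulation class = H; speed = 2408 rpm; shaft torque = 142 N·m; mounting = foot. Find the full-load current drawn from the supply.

79.7 A

ω = 2π×2408/60 = 252.2 rad/s; P_out = τω = 142 × 252.2 = 35812 W
P_in = P_out / η = 35812 / 0.899 = 39835 W
I = P_in / V = 39835 / 500 = 79.7 A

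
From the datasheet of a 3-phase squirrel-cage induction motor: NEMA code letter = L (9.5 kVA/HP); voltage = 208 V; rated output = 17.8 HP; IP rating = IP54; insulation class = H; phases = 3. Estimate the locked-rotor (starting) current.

469 A

S_LR = 9.5 × 17.8 = 169.1 kVA
I_LR = S_LR/(√3·V_L) = 169100/(1.732×208) = 469 A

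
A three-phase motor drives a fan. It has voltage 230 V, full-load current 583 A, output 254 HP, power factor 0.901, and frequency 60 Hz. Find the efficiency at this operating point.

P_out = 254 × 746 = 189484 W
P_in = √3·V_L·I_L·cosφ = 1.732 × 230 × 583 × 0.901 = 209252 W
η = P_out / P_in = 189484 / 209252 = 0.906 = 90.6%

90.6 %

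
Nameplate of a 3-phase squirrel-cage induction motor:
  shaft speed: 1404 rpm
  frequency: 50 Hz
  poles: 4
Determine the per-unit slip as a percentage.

n_s = 120f/p = 120×50/4 = 1500 rpm
s = (n_s − n)/n_s = (1500 − 1404)/1500 = 0.0640

6.40 %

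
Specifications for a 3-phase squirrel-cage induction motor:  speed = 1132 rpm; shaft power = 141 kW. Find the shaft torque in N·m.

1190 N·m

ω = 2π × 1132/60 = 118.5 rad/s
τ = P/ω = 141000/118.5 = 1190 N·m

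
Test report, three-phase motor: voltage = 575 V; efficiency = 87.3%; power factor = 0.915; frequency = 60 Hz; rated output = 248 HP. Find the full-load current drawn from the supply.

P_out = 248 × 746 = 185008 W
P_in = P_out / η = 185008 / 0.873 = 211922 W
I_L = P_in / (√3·V_L·cosφ) = 211922 / (1.732 × 575 × 0.915) = 233 A

233 A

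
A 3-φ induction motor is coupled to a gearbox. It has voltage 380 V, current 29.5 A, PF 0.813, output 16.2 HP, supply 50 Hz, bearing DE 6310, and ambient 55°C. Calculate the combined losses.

P_in = √3·V·I·cosφ = 1.732×380×29.5×0.813 = 15785 W
P_out = 16.2×746 = 12085 W
Losses = P_in − P_out = 15785 − 12085 = 3700 W

3700 W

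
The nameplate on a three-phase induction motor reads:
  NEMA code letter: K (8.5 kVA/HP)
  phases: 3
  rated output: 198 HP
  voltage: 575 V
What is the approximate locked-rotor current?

S_LR = 8.5 × 198 = 1683 kVA
I_LR = S_LR/(√3·V_L) = 1683000/(1.732×575) = 1690 A

1690 A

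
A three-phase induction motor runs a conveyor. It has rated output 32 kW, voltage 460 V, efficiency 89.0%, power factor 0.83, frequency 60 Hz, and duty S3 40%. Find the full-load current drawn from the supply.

P_out = 32 kW = 32000 W
P_in = P_out / η = 32000 / 0.890 = 35955 W
I_L = P_in / (√3·V_L·cosφ) = 35955 / (1.732 × 460 × 0.83) = 54.4 A

54.4 A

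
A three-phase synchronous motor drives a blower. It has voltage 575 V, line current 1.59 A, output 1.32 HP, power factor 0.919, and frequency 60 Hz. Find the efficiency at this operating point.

P_out = 1.32 × 746 = 985 W
P_in = √3·V_L·I_L·cosφ = 1.732 × 575 × 1.59 × 0.919 = 1455 W
η = P_out / P_in = 985 / 1455 = 0.677 = 67.7%

67.7 %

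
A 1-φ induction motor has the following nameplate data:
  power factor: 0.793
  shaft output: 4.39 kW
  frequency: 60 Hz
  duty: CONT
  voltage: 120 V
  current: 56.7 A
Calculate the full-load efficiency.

P_out = 4.39 kW = 4390 W
P_in = V·I·cosφ = 120 × 56.7 × 0.793 = 5396 W
η = P_out / P_in = 4390 / 5396 = 0.814 = 81.4%

81.4 %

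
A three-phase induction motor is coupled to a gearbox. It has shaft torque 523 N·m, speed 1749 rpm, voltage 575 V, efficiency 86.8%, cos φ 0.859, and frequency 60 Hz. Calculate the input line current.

ω = 2π×1749/60 = 183.2 rad/s; P_out = τω = 523 × 183.2 = 95814 W
P_in = P_out / η = 95814 / 0.868 = 110385 W
I_L = P_in / (√3·V_L·cosφ) = 110385 / (1.732 × 575 × 0.859) = 129 A

129 A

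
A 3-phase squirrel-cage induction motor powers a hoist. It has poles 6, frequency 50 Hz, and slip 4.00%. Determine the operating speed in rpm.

n_s = 120f/p = 120×50/6 = 1000 rpm
n = n_s(1 − s) = 1000 × (1 − 0.04) = 960 rpm

960 rpm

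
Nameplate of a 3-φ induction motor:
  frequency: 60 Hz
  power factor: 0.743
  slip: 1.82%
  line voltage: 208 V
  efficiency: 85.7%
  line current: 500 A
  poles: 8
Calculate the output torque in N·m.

1240 N·m

P_in = √3·V·I·cosφ = 1.732 × 208 × 500 × 0.743 = 133835 W
P_out = η·P_in = 0.857 × 133835 = 114697 W
n_s = 120×60/8 = 900 rpm; n = 900×(1−0.0182) = 884 rpm
ω = 2π×884/60 = 92.57 rad/s
τ = P_out/ω = 114697/92.57 = 1240 N·m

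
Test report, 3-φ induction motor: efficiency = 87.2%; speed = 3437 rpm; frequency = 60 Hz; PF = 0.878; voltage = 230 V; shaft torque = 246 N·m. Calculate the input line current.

ω = 2π×3437/60 = 359.9 rad/s; P_out = τω = 246 × 359.9 = 88535 W
P_in = P_out / η = 88535 / 0.872 = 101531 W
I_L = P_in / (√3·V_L·cosφ) = 101531 / (1.732 × 230 × 0.878) = 290 A

290 A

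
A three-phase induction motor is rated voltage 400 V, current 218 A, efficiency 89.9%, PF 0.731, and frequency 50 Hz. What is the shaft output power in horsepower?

P_in = √3·V·I·cosφ = 1.732 × 400 × 218 × 0.731 = 110403 W
P_out = η·P_in = 0.899 × 110403 = 99252 W
= 99252/746 = 133 HP

133 HP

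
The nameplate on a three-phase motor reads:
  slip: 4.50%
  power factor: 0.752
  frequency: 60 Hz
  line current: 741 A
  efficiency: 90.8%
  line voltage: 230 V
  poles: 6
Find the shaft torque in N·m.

P_in = √3·V·I·cosφ = 1.732 × 230 × 741 × 0.752 = 221979 W
P_out = η·P_in = 0.908 × 221979 = 201557 W
n_s = 120×60/6 = 1200 rpm; n = 1200×(1−0.045) = 1146 rpm
ω = 2π×1146/60 = 120 rad/s
τ = P_out/ω = 201557/120 = 1680 N·m

1680 N·m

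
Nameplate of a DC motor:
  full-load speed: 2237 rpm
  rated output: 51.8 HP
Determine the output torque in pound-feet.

122 lb·ft

P_out = 51.8 × 746 = 38643 W
ω = 2π × 2237/60 = 234.3 rad/s
τ = P_out/ω = 38643/234.3 = 164.9 N·m
In lb·ft: 164.9/1.356 = 122 lb·ft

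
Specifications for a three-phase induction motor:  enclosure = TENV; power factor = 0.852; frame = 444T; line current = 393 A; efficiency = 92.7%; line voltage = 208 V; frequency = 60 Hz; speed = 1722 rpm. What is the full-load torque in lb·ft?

457 lb·ft

P_in = √3·V·I·cosφ = 1.732 × 208 × 393 × 0.852 = 120627 W
P_out = η·P_in = 0.927 × 120627 = 111821 W
n = 1722 rpm
ω = 2π×1722/60 = 180.3 rad/s
τ = P_out/ω = 111821/180.3 = 620.2 N·m
In lb·ft: 620.2/1.356 = 457 lb·ft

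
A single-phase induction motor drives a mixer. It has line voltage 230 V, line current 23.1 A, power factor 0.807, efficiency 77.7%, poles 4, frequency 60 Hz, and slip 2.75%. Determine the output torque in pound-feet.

13.4 lb·ft

P_in = V·I·cosφ = 230 × 23.1 × 0.807 = 4288 W
P_out = η·P_in = 0.777 × 4288 = 3332 W
n_s = 120×60/4 = 1800 rpm; n = 1800×(1−0.0275) = 1751 rpm
ω = 2π×1751/60 = 183.4 rad/s
τ = P_out/ω = 3332/183.4 = 18.17 N·m
In lb·ft: 18.17/1.356 = 13.4 lb·ft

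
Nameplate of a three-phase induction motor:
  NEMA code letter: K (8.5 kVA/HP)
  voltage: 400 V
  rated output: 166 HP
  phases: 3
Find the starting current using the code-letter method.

S_LR = 8.5 × 166 = 1411 kVA
I_LR = S_LR/(√3·V_L) = 1411000/(1.732×400) = 2040 A

2040 A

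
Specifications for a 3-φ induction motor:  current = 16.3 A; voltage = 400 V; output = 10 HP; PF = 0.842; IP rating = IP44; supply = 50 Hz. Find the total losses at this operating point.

P_in = √3·V·I·cosφ = 1.732×400×16.3×0.842 = 9508 W
P_out = 10×746 = 7460 W
Losses = P_in − P_out = 9508 − 7460 = 2048 W

2.05 kW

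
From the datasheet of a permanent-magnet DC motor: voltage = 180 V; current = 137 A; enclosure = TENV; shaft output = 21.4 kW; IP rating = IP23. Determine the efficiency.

P_out = 21.4 kW = 21400 W
P_in = V·I = 180 × 137 = 24660 W
η = P_out / P_in = 21400 / 24660 = 0.868 = 86.8%

86.8 %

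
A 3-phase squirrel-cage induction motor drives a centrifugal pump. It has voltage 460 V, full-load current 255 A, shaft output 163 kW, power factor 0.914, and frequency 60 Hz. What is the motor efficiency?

P_out = 163 kW = 163000 W
P_in = √3·V_L·I_L·cosφ = 1.732 × 460 × 255 × 0.914 = 185692 W
η = P_out / P_in = 163000 / 185692 = 0.878 = 87.8%

87.8 %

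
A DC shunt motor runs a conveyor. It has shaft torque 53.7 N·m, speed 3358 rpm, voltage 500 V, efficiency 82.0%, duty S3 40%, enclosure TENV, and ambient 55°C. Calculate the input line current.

ω = 2π×3358/60 = 351.6 rad/s; P_out = τω = 53.7 × 351.6 = 18881 W
P_in = P_out / η = 18881 / 0.820 = 23026 W
I = P_in / V = 23026 / 500 = 46.1 A

46.1 A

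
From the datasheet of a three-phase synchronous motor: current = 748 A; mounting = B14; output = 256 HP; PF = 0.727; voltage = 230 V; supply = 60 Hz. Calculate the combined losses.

25.7 kW

P_in = √3·V·I·cosφ = 1.732×230×748×0.727 = 216627 W
P_out = 256×746 = 190976 W
Losses = P_in − P_out = 216627 − 190976 = 25651 W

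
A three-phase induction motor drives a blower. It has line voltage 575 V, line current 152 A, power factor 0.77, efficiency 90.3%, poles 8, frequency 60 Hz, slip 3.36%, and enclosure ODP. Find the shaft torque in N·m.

1160 N·m

P_in = √3·V·I·cosφ = 1.732 × 575 × 152 × 0.77 = 116560 W
P_out = η·P_in = 0.903 × 116560 = 105254 W
n_s = 120×60/8 = 900 rpm; n = 900×(1−0.0336) = 870 rpm
ω = 2π×870/60 = 91.11 rad/s
τ = P_out/ω = 105254/91.11 = 1160 N·m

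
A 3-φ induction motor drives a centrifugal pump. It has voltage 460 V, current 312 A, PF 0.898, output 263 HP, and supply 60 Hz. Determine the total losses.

27 kW

P_in = √3·V·I·cosφ = 1.732×460×312×0.898 = 223222 W
P_out = 263×746 = 196198 W
Losses = P_in − P_out = 223222 − 196198 = 27024 W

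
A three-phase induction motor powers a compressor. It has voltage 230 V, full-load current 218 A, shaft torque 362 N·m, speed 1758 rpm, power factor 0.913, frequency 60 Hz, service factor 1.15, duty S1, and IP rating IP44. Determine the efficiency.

ω = 2π × 1758/60 = 184.1 rad/s; P_out = τω = 362 × 184.1 = 66644 W
P_in = √3·V_L·I_L·cosφ = 1.732 × 230 × 218 × 0.913 = 79287 W
η = P_out / P_in = 66644 / 79287 = 0.841 = 84.1%

84.1 %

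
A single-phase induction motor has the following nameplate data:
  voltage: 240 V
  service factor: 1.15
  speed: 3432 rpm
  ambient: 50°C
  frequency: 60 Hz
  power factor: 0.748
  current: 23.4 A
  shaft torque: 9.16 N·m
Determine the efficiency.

78.4 %

ω = 2π × 3432/60 = 359.4 rad/s; P_out = τω = 9.16 × 359.4 = 3292 W
P_in = V·I·cosφ = 240 × 23.4 × 0.748 = 4201 W
η = P_out / P_in = 3292 / 4201 = 0.784 = 78.4%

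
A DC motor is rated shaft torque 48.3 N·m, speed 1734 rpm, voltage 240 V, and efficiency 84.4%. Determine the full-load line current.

ω = 2π×1734/60 = 181.6 rad/s; P_out = τω = 48.3 × 181.6 = 8771 W
P_in = P_out / η = 8771 / 0.844 = 10392 W
I = P_in / V = 10392 / 240 = 43.3 A

43.3 A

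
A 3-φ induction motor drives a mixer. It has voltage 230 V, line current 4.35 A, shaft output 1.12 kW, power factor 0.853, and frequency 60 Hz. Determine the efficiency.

P_out = 1.12 kW = 1120 W
P_in = √3·V_L·I_L·cosφ = 1.732 × 230 × 4.35 × 0.853 = 1478 W
η = P_out / P_in = 1120 / 1478 = 0.758 = 75.8%

75.8 %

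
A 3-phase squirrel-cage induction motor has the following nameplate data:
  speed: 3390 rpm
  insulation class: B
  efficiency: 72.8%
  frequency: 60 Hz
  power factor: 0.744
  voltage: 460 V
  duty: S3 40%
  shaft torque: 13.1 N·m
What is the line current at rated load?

10.8 A

ω = 2π×3390/60 = 355 rad/s; P_out = τω = 13.1 × 355 = 4651 W
P_in = P_out / η = 4651 / 0.728 = 6389 W
I_L = P_in / (√3·V_L·cosφ) = 6389 / (1.732 × 460 × 0.744) = 10.8 A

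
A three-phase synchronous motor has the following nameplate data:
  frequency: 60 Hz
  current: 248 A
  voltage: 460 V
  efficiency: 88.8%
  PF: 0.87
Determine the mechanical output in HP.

P_in = √3·V·I·cosφ = 1.732 × 460 × 248 × 0.87 = 171900 W
P_out = η·P_in = 0.888 × 171900 = 152647 W
= 152647/746 = 205 HP

205 HP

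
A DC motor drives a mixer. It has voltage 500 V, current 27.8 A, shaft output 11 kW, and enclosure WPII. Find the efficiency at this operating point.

P_out = 11 kW = 11000 W
P_in = V·I = 500 × 27.8 = 13900 W
η = P_out / P_in = 11000 / 13900 = 0.791 = 79.1%

79.1 %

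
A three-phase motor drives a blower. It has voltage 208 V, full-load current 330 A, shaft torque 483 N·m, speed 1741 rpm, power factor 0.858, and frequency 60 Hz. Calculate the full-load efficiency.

ω = 2π × 1741/60 = 182.3 rad/s; P_out = τω = 483 × 182.3 = 88051 W
P_in = √3·V_L·I_L·cosφ = 1.732 × 208 × 330 × 0.858 = 102003 W
η = P_out / P_in = 88051 / 102003 = 0.863 = 86.3%

86.3 %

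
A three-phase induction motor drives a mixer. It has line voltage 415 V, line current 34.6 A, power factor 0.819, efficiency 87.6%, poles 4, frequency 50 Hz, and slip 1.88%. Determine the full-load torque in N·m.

116 N·m

P_in = √3·V·I·cosφ = 1.732 × 415 × 34.6 × 0.819 = 20368 W
P_out = η·P_in = 0.876 × 20368 = 17842 W
n_s = 120×50/4 = 1500 rpm; n = 1500×(1−0.0188) = 1472 rpm
ω = 2π×1472/60 = 154.1 rad/s
τ = P_out/ω = 17842/154.1 = 116 N·m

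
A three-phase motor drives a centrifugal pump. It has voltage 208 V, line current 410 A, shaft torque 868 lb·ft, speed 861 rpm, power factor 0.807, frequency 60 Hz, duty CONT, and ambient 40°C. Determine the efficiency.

τ = 868 lb·ft × 1.356 = 1177 N·m
ω = 2π × 861/60 = 90.16 rad/s; P_out = τω = 1177 × 90.16 = 106118 W
P_in = √3·V_L·I_L·cosφ = 1.732 × 208 × 410 × 0.807 = 119198 W
η = P_out / P_in = 106118 / 119198 = 0.890 = 89.0%

89.0 %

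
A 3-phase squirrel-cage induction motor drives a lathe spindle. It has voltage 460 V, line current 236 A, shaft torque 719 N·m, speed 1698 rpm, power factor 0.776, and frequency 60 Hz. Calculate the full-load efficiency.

87.6 %

ω = 2π × 1698/60 = 177.8 rad/s; P_out = τω = 719 × 177.8 = 127838 W
P_in = √3·V_L·I_L·cosφ = 1.732 × 460 × 236 × 0.776 = 145908 W
η = P_out / P_in = 127838 / 145908 = 0.876 = 87.6%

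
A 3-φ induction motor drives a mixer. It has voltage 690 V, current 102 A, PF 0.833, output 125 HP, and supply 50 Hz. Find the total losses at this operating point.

P_in = √3·V·I·cosφ = 1.732×690×102×0.833 = 101541 W
P_out = 125×746 = 93250 W
Losses = P_in − P_out = 101541 − 93250 = 8291 W

8.29 kW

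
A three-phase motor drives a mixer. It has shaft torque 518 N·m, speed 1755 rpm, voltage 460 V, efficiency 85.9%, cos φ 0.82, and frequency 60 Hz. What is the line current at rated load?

ω = 2π×1755/60 = 183.8 rad/s; P_out = τω = 518 × 183.8 = 95208 W
P_in = P_out / η = 95208 / 0.859 = 110836 W
I_L = P_in / (√3·V_L·cosφ) = 110836 / (1.732 × 460 × 0.82) = 170 A

170 A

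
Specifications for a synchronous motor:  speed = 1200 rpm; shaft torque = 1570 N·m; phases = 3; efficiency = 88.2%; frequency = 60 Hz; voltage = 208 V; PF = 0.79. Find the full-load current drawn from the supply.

ω = 2π×1200/60 = 125.7 rad/s; P_out = τω = 1570 × 125.7 = 197349 W
P_in = P_out / η = 197349 / 0.882 = 223752 W
I_L = P_in / (√3·V_L·cosφ) = 223752 / (1.732 × 208 × 0.79) = 786 A

786 A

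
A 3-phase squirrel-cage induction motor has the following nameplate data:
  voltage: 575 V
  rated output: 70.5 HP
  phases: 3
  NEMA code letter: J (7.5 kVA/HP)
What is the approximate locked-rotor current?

S_LR = 7.5 × 70.5 = 528.75 kVA
I_LR = S_LR/(√3·V_L) = 528750/(1.732×575) = 531 A

531 A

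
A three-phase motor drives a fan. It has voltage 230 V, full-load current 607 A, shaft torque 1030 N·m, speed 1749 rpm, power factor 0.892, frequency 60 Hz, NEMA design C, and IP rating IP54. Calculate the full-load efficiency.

ω = 2π × 1749/60 = 183.2 rad/s; P_out = τω = 1030 × 183.2 = 188696 W
P_in = √3·V_L·I_L·cosφ = 1.732 × 230 × 607 × 0.892 = 215690 W
η = P_out / P_in = 188696 / 215690 = 0.875 = 87.5%

87.5 %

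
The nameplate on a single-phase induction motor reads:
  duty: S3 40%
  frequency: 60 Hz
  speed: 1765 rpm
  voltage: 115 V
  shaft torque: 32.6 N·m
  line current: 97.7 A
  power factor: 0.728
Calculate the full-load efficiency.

73.7 %

ω = 2π × 1765/60 = 184.8 rad/s; P_out = τω = 32.6 × 184.8 = 6024 W
P_in = V·I·cosφ = 115 × 97.7 × 0.728 = 8179 W
η = P_out / P_in = 6024 / 8179 = 0.737 = 73.7%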